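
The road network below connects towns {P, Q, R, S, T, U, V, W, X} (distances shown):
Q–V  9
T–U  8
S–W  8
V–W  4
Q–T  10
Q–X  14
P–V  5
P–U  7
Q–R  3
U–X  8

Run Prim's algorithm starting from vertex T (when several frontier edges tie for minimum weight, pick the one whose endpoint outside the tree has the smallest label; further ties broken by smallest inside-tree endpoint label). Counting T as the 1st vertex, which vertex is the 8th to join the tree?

Prim's algorithm from T:
Step 1: frontier [T–U 8, Q–T 10] → take T–U (8); add U.
Step 2: frontier [Q–T 10, P–U 7, U–X 8] → take P–U (7); add P.
Step 3: frontier [P–V 5, Q–T 10, U–X 8] → take P–V (5); add V.
Step 4: frontier [Q–T 10, U–X 8, V–W 4, Q–V 9] → take V–W (4); add W.
Step 5: frontier [Q–T 10, U–X 8, Q–V 9, S–W 8] → take S–W (8); add S.
Step 6: frontier [Q–T 10, U–X 8, Q–V 9] → take U–X (8); add X.
Step 7: frontier [Q–T 10, Q–V 9, Q–X 14] → take Q–V (9); add Q.
Step 8: frontier [Q–R 3] → take Q–R (3); add R.
Vertex order: T, U, P, V, W, S, X, Q, R. The 8th vertex is Q.

Q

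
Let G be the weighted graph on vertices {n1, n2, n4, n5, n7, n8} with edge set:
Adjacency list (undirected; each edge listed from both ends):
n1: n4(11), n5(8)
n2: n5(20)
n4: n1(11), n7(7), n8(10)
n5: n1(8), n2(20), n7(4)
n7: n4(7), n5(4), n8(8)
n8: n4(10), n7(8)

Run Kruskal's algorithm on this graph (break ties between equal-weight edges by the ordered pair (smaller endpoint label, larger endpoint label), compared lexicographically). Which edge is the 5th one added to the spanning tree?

Kruskal's algorithm — process edges by increasing weight (ties by edge label):
n5—n7 (4): add — endpoints in different components.
n4—n7 (7): add — endpoints in different components.
n1—n5 (8): add — endpoints in different components.
n7—n8 (8): add — endpoints in different components.
n4—n8 (10): skip — n4 and n8 already connected.
n1—n4 (11): skip — n1 and n4 already connected.
n2—n5 (20): add — endpoints in different components.
The 5th edge added is n2—n5.

n2-n5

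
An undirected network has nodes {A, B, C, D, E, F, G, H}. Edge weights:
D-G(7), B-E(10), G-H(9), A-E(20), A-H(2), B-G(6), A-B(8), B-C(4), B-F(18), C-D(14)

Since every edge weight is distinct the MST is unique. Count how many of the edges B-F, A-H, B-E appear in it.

Sort edges by weight, then run Kruskal:
A-H (2): add — endpoints in different components.
B-C (4): add — endpoints in different components.
B-G (6): add — endpoints in different components.
D-G (7): add — endpoints in different components.
A-B (8): add — endpoints in different components.
G-H (9): skip — G and H already connected.
B-E (10): add — endpoints in different components.
C-D (14): skip — C and D already connected.
B-F (18): add — endpoints in different components.
MST edge set: {A-H, B-C, B-G, D-G, A-B, B-E, B-F}.
Of the listed edges, {B-F, A-H, B-E} are in the MST → 3.

3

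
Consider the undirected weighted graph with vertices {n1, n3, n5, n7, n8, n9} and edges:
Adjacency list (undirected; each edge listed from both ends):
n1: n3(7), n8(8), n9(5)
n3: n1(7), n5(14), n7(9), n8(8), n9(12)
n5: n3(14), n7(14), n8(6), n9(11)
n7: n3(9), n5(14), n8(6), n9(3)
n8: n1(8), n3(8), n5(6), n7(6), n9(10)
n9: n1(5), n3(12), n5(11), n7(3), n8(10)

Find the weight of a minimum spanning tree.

27

Sort edges by weight, then run Kruskal:
n7 n9 (3): add — endpoints in different components.
n1 n9 (5): add — endpoints in different components.
n5 n8 (6): add — endpoints in different components.
n7 n8 (6): add — endpoints in different components.
n1 n3 (7): add — endpoints in different components.
MST edges: n7 n9, n1 n9, n5 n8, n7 n8, n1 n3; total weight 3+5+6+6+7 = 27.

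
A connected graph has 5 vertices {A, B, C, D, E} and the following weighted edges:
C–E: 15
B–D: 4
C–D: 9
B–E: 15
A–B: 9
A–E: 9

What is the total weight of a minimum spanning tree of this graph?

31

Sort edges by weight, then run Kruskal:
B–D (4): add. Components now {A} {B,D} {C} {E}
A–B (9): add. Components now {A,B,D} {C} {E}
A–E (9): add. Components now {A,B,D,E} {C}
C–D (9): add. Components now {A,B,C,D,E}
MST edges: B–D, A–B, A–E, C–D; total weight 4+9+9+9 = 31.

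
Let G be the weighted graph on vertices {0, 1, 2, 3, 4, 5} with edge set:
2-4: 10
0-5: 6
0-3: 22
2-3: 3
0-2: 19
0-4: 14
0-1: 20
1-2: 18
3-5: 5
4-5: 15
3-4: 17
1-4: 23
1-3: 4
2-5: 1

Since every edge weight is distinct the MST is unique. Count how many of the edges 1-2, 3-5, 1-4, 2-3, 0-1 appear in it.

Sort edges by weight, then run Kruskal:
2-5 (1): add — endpoints in different components.
2-3 (3): add — endpoints in different components.
1-3 (4): add — endpoints in different components.
3-5 (5): skip — 3 and 5 already connected.
0-5 (6): add — endpoints in different components.
2-4 (10): add — endpoints in different components.
MST edge set: {2-5, 2-3, 1-3, 0-5, 2-4}.
Of the listed edges, {2-3} are in the MST → 1.

1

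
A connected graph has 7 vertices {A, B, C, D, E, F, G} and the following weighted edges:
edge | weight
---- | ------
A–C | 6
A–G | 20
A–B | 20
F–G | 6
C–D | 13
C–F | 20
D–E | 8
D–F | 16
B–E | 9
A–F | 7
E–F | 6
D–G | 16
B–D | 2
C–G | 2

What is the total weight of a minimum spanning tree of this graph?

30

Grow the tree from E using Prim:
Step 1: cheapest edge leaving the tree is E–F (6); add F.
Step 2: cheapest edge leaving the tree is F–G (6); add G.
Step 3: cheapest edge leaving the tree is C–G (2); add C.
Step 4: cheapest edge leaving the tree is A–C (6); add A.
Step 5: cheapest edge leaving the tree is D–E (8); add D.
Step 6: cheapest edge leaving the tree is B–D (2); add B.
MST edges: E–F, F–G, C–G, A–C, D–E, B–D; total weight 6+6+2+6+8+2 = 30.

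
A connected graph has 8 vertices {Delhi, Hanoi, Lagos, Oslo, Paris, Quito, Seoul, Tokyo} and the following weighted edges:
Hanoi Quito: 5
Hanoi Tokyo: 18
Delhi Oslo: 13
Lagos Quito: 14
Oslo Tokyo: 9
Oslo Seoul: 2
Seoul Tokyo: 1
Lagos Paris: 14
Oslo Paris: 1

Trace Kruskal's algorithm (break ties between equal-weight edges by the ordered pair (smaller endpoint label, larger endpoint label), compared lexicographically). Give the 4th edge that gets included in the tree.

Kruskal's algorithm — process edges by increasing weight (ties by edge label):
Oslo Paris (1): add — endpoints in different components.
Seoul Tokyo (1): add — endpoints in different components.
Oslo Seoul (2): add — endpoints in different components.
Hanoi Quito (5): add — endpoints in different components.
Oslo Tokyo (9): skip — Tokyo and Oslo already connected.
Delhi Oslo (13): add — endpoints in different components.
Lagos Paris (14): add — endpoints in different components.
Lagos Quito (14): add — endpoints in different components.
The 4th edge added is Hanoi Quito.

Hanoi-Quito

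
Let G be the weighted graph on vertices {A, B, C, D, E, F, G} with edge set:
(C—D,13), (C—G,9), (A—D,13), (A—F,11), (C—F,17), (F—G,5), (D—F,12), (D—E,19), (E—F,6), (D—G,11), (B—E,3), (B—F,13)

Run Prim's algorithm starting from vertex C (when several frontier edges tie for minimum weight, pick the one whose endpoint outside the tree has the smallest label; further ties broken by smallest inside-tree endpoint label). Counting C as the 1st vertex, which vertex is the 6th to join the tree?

A

Prim's algorithm from C:
Step 1: frontier [C—G 9, C—D 13, C—F 17] → take C—G (9); add G.
Step 2: frontier [C—D 13, C—F 17, F—G 5, D—G 11] → take F—G (5); add F.
Step 3: frontier [C—D 13, E—F 6, A—F 11, D—F 12, B—F 13, D—G 11] → take E—F (6); add E.
Step 4: frontier [C—D 13, B—E 3, D—E 19, A—F 11, D—F 12, B—F 13, D—G 11] → take B—E (3); add B.
Step 5: frontier [C—D 13, D—E 19, A—F 11, D—F 12, D—G 11] → take A—F (11); add A.
Step 6: frontier [A—D 13, C—D 13, D—E 19, D—F 12, D—G 11] → take D—G (11); add D.
Vertex order: C, G, F, E, B, A, D. The 6th vertex is A.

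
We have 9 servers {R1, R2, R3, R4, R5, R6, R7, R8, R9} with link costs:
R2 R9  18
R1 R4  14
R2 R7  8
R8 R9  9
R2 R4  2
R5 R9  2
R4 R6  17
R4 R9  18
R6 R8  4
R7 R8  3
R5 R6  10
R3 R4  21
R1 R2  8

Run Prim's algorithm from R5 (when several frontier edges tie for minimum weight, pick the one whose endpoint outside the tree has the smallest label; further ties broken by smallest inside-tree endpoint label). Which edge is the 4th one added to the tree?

R6-R8

Prim, starting at R5.
Step 1: cheapest edge leaving the tree is R5 R9 (2); add R9.
Step 2: cheapest edge leaving the tree is R8 R9 (9); add R8.
Step 3: cheapest edge leaving the tree is R7 R8 (3); add R7.
Step 4: cheapest edge leaving the tree is R6 R8 (4); add R6.
Step 5: cheapest edge leaving the tree is R2 R7 (8); add R2.
Step 6: cheapest edge leaving the tree is R2 R4 (2); add R4.
Step 7: cheapest edge leaving the tree is R1 R2 (8); add R1.
Step 8: cheapest edge leaving the tree is R3 R4 (21); add R3.
The 4th edge added is R6 R8.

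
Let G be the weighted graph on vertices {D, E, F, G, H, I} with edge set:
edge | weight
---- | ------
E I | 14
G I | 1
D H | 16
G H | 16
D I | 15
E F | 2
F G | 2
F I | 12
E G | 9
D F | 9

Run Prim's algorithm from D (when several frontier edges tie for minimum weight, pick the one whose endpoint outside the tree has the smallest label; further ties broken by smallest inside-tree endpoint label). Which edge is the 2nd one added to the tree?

Prim, starting at D.
Step 1: cheapest edge leaving the tree is D F (9); add F.
Step 2: cheapest edge leaving the tree is E F (2); add E.
Step 3: cheapest edge leaving the tree is F G (2); add G.
Step 4: cheapest edge leaving the tree is G I (1); add I.
Step 5: cheapest edge leaving the tree is D H (16); add H.
The 2nd edge added is E F.

E-F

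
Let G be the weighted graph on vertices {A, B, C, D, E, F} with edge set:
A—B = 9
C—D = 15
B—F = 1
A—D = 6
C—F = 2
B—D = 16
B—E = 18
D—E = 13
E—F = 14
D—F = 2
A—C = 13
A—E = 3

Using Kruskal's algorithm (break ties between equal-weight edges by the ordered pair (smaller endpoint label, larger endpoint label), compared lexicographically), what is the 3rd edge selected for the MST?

Sort edges by weight, then run Kruskal:
B—F (1): add. Components now {A} {B,F} {C} {D} {E}
C—F (2): add. Components now {A} {B,C,F} {D} {E}
D—F (2): add. Components now {A} {B,C,D,F} {E}
A—E (3): add. Components now {A,E} {B,C,D,F}
A—D (6): add. Components now {A,B,C,D,E,F}
The 3rd edge added is D—F.

D-F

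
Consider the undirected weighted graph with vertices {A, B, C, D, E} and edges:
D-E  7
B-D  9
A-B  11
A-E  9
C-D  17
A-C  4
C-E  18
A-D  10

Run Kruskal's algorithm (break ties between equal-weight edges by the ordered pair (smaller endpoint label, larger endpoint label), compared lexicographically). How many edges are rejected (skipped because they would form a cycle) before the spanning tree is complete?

0

Sort edges by weight, then run Kruskal:
A-C (4): add — endpoints in different components.
D-E (7): add — endpoints in different components.
A-E (9): add — endpoints in different components.
B-D (9): add — endpoints in different components.
Edges rejected before the tree was complete: 0.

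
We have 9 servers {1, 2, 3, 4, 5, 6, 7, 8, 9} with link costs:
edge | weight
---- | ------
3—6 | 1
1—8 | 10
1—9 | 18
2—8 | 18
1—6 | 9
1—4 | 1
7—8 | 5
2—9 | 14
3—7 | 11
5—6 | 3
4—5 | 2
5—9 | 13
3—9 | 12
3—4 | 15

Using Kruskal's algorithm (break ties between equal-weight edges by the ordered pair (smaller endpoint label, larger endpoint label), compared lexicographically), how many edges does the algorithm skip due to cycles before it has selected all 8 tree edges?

Sort edges by weight, then run Kruskal:
1—4 (1): add — endpoints in different components.
3—6 (1): add — endpoints in different components.
4—5 (2): add — endpoints in different components.
5—6 (3): add — endpoints in different components.
7—8 (5): add — endpoints in different components.
1—6 (9): skip — 1 and 6 already connected.
1—8 (10): add — endpoints in different components.
3—7 (11): skip — 3 and 7 already connected.
3—9 (12): add — endpoints in different components.
5—9 (13): skip — 5 and 9 already connected.
2—9 (14): add — endpoints in different components.
Edges rejected before the tree was complete: 3.

3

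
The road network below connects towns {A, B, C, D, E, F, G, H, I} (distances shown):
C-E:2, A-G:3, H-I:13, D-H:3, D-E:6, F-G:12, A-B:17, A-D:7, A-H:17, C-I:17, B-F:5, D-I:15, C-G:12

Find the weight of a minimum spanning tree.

Prim, starting at H.
Step 1: cheapest edge leaving the tree is D-H (3); add D.
Step 2: cheapest edge leaving the tree is D-E (6); add E.
Step 3: cheapest edge leaving the tree is C-E (2); add C.
Step 4: cheapest edge leaving the tree is A-D (7); add A.
Step 5: cheapest edge leaving the tree is A-G (3); add G.
Step 6: cheapest edge leaving the tree is F-G (12); add F.
Step 7: cheapest edge leaving the tree is B-F (5); add B.
Step 8: cheapest edge leaving the tree is H-I (13); add I.
MST edges: D-H, D-E, C-E, A-D, A-G, F-G, B-F, H-I; total weight 3+6+2+7+3+12+5+13 = 51.

51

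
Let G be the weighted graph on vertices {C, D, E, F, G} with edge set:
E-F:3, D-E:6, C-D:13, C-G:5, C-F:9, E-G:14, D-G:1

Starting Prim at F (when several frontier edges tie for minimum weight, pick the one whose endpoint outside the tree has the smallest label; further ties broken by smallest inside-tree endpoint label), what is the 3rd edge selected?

D-G

Prim, starting at F.
Step 1: frontier [E-F 3, C-F 9] → take E-F (3); add E.
Step 2: frontier [D-E 6, E-G 14, C-F 9] → take D-E (6); add D.
Step 3: frontier [D-G 1, C-D 13, E-G 14, C-F 9] → take D-G (1); add G.
Step 4: frontier [C-D 13, C-F 9, C-G 5] → take C-G (5); add C.
The 3rd edge added is D-G.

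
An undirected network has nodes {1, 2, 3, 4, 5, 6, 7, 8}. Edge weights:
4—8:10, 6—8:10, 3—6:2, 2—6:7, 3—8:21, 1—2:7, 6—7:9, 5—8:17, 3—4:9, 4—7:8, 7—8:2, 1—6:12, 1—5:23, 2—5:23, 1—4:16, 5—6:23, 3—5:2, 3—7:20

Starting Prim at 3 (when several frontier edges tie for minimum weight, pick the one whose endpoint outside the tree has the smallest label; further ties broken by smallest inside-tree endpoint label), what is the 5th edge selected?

Grow the tree from 3 using Prim:
Step 1: cheapest edge leaving the tree is 3—5 (2); add 5.
Step 2: cheapest edge leaving the tree is 3—6 (2); add 6.
Step 3: cheapest edge leaving the tree is 2—6 (7); add 2.
Step 4: cheapest edge leaving the tree is 1—2 (7); add 1.
Step 5: cheapest edge leaving the tree is 3—4 (9); add 4.
Step 6: cheapest edge leaving the tree is 4—7 (8); add 7.
Step 7: cheapest edge leaving the tree is 7—8 (2); add 8.
The 5th edge added is 3—4.

3-4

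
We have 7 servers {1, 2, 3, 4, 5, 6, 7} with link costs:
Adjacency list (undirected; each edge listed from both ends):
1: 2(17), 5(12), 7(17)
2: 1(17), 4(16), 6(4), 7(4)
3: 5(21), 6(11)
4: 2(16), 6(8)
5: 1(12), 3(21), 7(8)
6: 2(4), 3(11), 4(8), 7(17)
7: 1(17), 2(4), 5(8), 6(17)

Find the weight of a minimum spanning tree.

47

Prim's algorithm from 6:
Step 1: cheapest edge leaving the tree is 2–6 (4); add 2.
Step 2: cheapest edge leaving the tree is 2–7 (4); add 7.
Step 3: cheapest edge leaving the tree is 4–6 (8); add 4.
Step 4: cheapest edge leaving the tree is 5–7 (8); add 5.
Step 5: cheapest edge leaving the tree is 3–6 (11); add 3.
Step 6: cheapest edge leaving the tree is 1–5 (12); add 1.
MST edges: 2–6, 2–7, 4–6, 5–7, 3–6, 1–5; total weight 4+4+8+8+11+12 = 47.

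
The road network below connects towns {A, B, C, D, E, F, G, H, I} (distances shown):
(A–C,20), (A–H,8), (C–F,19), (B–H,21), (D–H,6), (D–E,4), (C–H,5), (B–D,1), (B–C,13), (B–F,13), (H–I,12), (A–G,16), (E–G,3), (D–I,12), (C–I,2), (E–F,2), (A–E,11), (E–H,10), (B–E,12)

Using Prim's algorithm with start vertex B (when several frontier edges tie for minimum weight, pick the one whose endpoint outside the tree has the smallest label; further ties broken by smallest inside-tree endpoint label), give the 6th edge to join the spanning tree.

Prim, starting at B.
Step 1: cheapest edge leaving the tree is B–D (1); add D.
Step 2: cheapest edge leaving the tree is D–E (4); add E.
Step 3: cheapest edge leaving the tree is E–F (2); add F.
Step 4: cheapest edge leaving the tree is E–G (3); add G.
Step 5: cheapest edge leaving the tree is D–H (6); add H.
Step 6: cheapest edge leaving the tree is C–H (5); add C.
Step 7: cheapest edge leaving the tree is C–I (2); add I.
Step 8: cheapest edge leaving the tree is A–H (8); add A.
The 6th edge added is C–H.

C-H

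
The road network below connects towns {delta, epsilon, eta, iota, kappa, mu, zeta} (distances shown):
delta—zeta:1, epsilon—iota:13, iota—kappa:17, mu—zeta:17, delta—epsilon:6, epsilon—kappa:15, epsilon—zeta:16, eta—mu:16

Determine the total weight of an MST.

68

Sort edges by weight, then run Kruskal:
delta—zeta (1): add — endpoints in different components.
delta—epsilon (6): add — endpoints in different components.
epsilon—iota (13): add — endpoints in different components.
epsilon—kappa (15): add — endpoints in different components.
epsilon—zeta (16): skip — epsilon and zeta already connected.
eta—mu (16): add — endpoints in different components.
iota—kappa (17): skip — iota and kappa already connected.
mu—zeta (17): add — endpoints in different components.
MST edges: delta—zeta, delta—epsilon, epsilon—iota, epsilon—kappa, eta—mu, mu—zeta; total weight 1+6+13+15+16+17 = 68.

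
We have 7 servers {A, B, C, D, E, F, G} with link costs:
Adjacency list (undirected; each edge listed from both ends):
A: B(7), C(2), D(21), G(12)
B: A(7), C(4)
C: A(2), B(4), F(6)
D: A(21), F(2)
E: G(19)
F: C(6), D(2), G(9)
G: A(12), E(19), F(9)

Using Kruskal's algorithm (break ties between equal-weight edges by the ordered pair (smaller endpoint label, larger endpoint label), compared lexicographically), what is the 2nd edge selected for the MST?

D-F

Sort edges by weight, then run Kruskal:
A—C (2): add. Components now {A,C} {B} {D} {E} {F} {G}
D—F (2): add. Components now {A,C} {B} {D,F} {E} {G}
B—C (4): add. Components now {A,B,C} {D,F} {E} {G}
C—F (6): add. Components now {A,B,C,D,F} {E} {G}
A—B (7): skip — A and B already connected.
F—G (9): add. Components now {A,B,C,D,F,G} {E}
A—G (12): skip — A and G already connected.
E—G (19): add. Components now {A,B,C,D,E,F,G}
The 2nd edge added is D—F.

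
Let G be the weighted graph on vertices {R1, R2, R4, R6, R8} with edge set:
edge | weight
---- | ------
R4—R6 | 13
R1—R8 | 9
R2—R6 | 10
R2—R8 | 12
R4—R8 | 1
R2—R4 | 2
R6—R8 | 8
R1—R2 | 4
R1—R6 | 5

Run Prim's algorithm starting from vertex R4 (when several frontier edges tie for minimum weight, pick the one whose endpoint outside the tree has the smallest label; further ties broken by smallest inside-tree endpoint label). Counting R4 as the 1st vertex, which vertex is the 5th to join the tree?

Grow the tree from R4 using Prim:
Step 1: cheapest edge leaving the tree is R4—R8 (1); add R8.
Step 2: cheapest edge leaving the tree is R2—R4 (2); add R2.
Step 3: cheapest edge leaving the tree is R1—R2 (4); add R1.
Step 4: cheapest edge leaving the tree is R1—R6 (5); add R6.
Vertex order: R4, R8, R2, R1, R6. The 5th vertex is R6.

R6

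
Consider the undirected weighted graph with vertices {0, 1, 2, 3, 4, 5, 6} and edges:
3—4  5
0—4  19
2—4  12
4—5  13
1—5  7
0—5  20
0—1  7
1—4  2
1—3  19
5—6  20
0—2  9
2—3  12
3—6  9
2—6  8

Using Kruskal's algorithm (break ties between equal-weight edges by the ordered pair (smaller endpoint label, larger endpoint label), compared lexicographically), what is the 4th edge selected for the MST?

Kruskal: consider edges lightest-first.
1—4 (2): add — endpoints in different components.
3—4 (5): add — endpoints in different components.
0—1 (7): add — endpoints in different components.
1—5 (7): add — endpoints in different components.
2—6 (8): add — endpoints in different components.
0—2 (9): add — endpoints in different components.
The 4th edge added is 1—5.

1-5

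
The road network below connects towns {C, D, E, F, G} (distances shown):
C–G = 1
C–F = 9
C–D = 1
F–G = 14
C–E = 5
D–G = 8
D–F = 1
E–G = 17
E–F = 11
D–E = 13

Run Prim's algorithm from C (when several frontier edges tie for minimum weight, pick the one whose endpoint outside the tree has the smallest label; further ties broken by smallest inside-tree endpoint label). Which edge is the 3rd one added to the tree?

Prim, starting at C.
Step 1: frontier [C–D 1, C–G 1, C–E 5, C–F 9] → take C–D (1); add D.
Step 2: frontier [C–G 1, C–E 5, C–F 9, D–F 1, D–G 8, D–E 13] → take D–F (1); add F.
Step 3: frontier [C–G 1, C–E 5, D–G 8, D–E 13, E–F 11, F–G 14] → take C–G (1); add G.
Step 4: frontier [C–E 5, D–E 13, E–F 11, E–G 17] → take C–E (5); add E.
The 3rd edge added is C–G.

C-G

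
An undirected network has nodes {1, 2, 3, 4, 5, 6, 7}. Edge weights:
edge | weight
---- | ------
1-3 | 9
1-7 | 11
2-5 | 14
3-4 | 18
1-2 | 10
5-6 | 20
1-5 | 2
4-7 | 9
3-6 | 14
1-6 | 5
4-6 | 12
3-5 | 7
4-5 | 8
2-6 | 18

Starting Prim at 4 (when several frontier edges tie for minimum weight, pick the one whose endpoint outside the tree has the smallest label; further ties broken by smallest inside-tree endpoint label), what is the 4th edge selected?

Prim's algorithm from 4:
Step 1: frontier [4-5 8, 4-7 9, 4-6 12, 3-4 18] → take 4-5 (8); add 5.
Step 2: frontier [4-7 9, 4-6 12, 3-4 18, 1-5 2, 3-5 7, 2-5 14, 5-6 20] → take 1-5 (2); add 1.
Step 3: frontier [1-6 5, 1-3 9, 1-2 10, 1-7 11, 4-7 9, 4-6 12, 3-4 18, 3-5 7, 2-5 14, 5-6 20] → take 1-6 (5); add 6.
Step 4: frontier [1-3 9, 1-2 10, 1-7 11, 4-7 9, 3-4 18, 3-5 7, 2-5 14, 3-6 14, 2-6 18] → take 3-5 (7); add 3.
Step 5: frontier [1-2 10, 1-7 11, 4-7 9, 2-5 14, 2-6 18] → take 4-7 (9); add 7.
Step 6: frontier [1-2 10, 2-5 14, 2-6 18] → take 1-2 (10); add 2.
The 4th edge added is 3-5.

3-5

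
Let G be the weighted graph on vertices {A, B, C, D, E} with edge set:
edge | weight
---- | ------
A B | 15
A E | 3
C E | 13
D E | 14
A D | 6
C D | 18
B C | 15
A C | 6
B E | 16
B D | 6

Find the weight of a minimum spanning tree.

21

Sort edges by weight, then run Kruskal:
A E (3): add — endpoints in different components.
A C (6): add — endpoints in different components.
A D (6): add — endpoints in different components.
B D (6): add — endpoints in different components.
MST edges: A E, A C, A D, B D; total weight 3+6+6+6 = 21.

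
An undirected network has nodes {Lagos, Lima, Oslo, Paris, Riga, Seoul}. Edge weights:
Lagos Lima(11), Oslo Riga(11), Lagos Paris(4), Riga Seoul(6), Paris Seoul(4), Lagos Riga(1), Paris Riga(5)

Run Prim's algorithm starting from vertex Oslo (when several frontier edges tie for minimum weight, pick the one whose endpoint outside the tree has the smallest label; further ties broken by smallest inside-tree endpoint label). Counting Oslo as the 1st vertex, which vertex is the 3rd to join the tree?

Lagos

Prim, starting at Oslo.
Step 1: frontier [Oslo Riga 11] → take Oslo Riga (11); add Riga.
Step 2: frontier [Lagos Riga 1, Paris Riga 5, Riga Seoul 6] → take Lagos Riga (1); add Lagos.
Step 3: frontier [Lagos Paris 4, Lagos Lima 11, Paris Riga 5, Riga Seoul 6] → take Lagos Paris (4); add Paris.
Step 4: frontier [Lagos Lima 11, Paris Seoul 4, Riga Seoul 6] → take Paris Seoul (4); add Seoul.
Step 5: frontier [Lagos Lima 11] → take Lagos Lima (11); add Lima.
Vertex order: Oslo, Riga, Lagos, Paris, Seoul, Lima. The 3rd vertex is Lagos.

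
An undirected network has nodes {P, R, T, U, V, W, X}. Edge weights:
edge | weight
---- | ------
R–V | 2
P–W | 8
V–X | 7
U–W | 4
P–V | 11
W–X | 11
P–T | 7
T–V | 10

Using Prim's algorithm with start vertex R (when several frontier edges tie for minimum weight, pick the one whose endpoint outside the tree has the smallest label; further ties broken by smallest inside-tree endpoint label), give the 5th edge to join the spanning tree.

Prim, starting at R.
Step 1: frontier [R–V 2] → take R–V (2); add V.
Step 2: frontier [V–X 7, T–V 10, P–V 11] → take V–X (7); add X.
Step 3: frontier [T–V 10, P–V 11, W–X 11] → take T–V (10); add T.
Step 4: frontier [P–T 7, P–V 11, W–X 11] → take P–T (7); add P.
Step 5: frontier [P–W 8, W–X 11] → take P–W (8); add W.
Step 6: frontier [U–W 4] → take U–W (4); add U.
The 5th edge added is P–W.

P-W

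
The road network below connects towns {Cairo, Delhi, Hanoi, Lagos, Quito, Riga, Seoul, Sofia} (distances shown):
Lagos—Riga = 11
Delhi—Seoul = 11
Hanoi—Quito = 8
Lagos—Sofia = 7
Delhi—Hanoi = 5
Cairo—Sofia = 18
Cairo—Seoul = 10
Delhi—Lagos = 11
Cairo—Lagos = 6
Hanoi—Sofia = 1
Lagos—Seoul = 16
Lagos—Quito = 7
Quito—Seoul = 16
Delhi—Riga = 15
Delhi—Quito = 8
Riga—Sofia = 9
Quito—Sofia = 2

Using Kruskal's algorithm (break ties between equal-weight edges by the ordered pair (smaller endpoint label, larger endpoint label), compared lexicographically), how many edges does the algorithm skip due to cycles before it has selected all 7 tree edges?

Kruskal's algorithm — process edges by increasing weight (ties by edge label):
Hanoi—Sofia (1): add — endpoints in different components.
Quito—Sofia (2): add — endpoints in different components.
Delhi—Hanoi (5): add — endpoints in different components.
Cairo—Lagos (6): add — endpoints in different components.
Lagos—Quito (7): add — endpoints in different components.
Lagos—Sofia (7): skip — Lagos and Sofia already connected.
Delhi—Quito (8): skip — Delhi and Quito already connected.
Hanoi—Quito (8): skip — Hanoi and Quito already connected.
Riga—Sofia (9): add — endpoints in different components.
Cairo—Seoul (10): add — endpoints in different components.
Edges rejected before the tree was complete: 3.

3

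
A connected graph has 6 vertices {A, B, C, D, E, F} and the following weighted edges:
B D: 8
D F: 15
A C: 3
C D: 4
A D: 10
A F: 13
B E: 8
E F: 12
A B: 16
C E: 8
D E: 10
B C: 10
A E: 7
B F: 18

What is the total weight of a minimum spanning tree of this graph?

Kruskal's algorithm — process edges by increasing weight (ties by edge label):
A C (3): add — endpoints in different components.
C D (4): add — endpoints in different components.
A E (7): add — endpoints in different components.
B D (8): add — endpoints in different components.
B E (8): skip — B and E already connected.
C E (8): skip — C and E already connected.
A D (10): skip — A and D already connected.
B C (10): skip — B and C already connected.
D E (10): skip — D and E already connected.
E F (12): add — endpoints in different components.
MST edges: A C, C D, A E, B D, E F; total weight 3+4+7+8+12 = 34.

34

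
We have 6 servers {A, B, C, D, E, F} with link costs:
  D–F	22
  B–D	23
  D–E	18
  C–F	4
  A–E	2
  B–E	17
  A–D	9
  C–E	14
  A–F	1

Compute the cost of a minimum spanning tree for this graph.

Prim's algorithm from A:
Step 1: cheapest edge leaving the tree is A–F (1); add F.
Step 2: cheapest edge leaving the tree is A–E (2); add E.
Step 3: cheapest edge leaving the tree is C–F (4); add C.
Step 4: cheapest edge leaving the tree is A–D (9); add D.
Step 5: cheapest edge leaving the tree is B–E (17); add B.
MST edges: A–F, A–E, C–F, A–D, B–E; total weight 1+2+4+9+17 = 33.

33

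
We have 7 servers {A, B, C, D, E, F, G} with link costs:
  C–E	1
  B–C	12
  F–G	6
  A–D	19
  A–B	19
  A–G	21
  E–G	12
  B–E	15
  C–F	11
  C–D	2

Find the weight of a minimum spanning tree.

51

Kruskal: consider edges lightest-first.
C–E (1): add — endpoints in different components.
C–D (2): add — endpoints in different components.
F–G (6): add — endpoints in different components.
C–F (11): add — endpoints in different components.
B–C (12): add — endpoints in different components.
E–G (12): skip — E and G already connected.
B–E (15): skip — B and E already connected.
A–B (19): add — endpoints in different components.
MST edges: C–E, C–D, F–G, C–F, B–C, A–B; total weight 1+2+6+11+12+19 = 51.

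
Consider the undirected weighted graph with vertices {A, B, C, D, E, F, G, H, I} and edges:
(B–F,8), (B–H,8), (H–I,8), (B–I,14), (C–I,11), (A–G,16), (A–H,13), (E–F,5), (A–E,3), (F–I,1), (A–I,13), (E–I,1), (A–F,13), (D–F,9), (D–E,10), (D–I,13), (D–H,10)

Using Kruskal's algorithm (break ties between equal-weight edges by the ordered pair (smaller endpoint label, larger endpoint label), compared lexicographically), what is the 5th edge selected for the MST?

B-H

Kruskal: consider edges lightest-first.
E–I (1): add — endpoints in different components.
F–I (1): add — endpoints in different components.
A–E (3): add — endpoints in different components.
E–F (5): skip — E and F already connected.
B–F (8): add — endpoints in different components.
B–H (8): add — endpoints in different components.
H–I (8): skip — H and I already connected.
D–F (9): add — endpoints in different components.
D–E (10): skip — D and E already connected.
D–H (10): skip — D and H already connected.
C–I (11): add — endpoints in different components.
A–F (13): skip — A and F already connected.
A–H (13): skip — A and H already connected.
A–I (13): skip — A and I already connected.
D–I (13): skip — D and I already connected.
B–I (14): skip — B and I already connected.
A–G (16): add — endpoints in different components.
The 5th edge added is B–H.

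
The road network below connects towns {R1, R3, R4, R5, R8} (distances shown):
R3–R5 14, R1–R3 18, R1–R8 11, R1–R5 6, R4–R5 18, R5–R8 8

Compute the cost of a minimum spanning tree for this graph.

46

Grow the tree from R5 using Prim:
Step 1: cheapest edge leaving the tree is R1–R5 (6); add R1.
Step 2: cheapest edge leaving the tree is R5–R8 (8); add R8.
Step 3: cheapest edge leaving the tree is R3–R5 (14); add R3.
Step 4: cheapest edge leaving the tree is R4–R5 (18); add R4.
MST edges: R1–R5, R5–R8, R3–R5, R4–R5; total weight 6+8+14+18 = 46.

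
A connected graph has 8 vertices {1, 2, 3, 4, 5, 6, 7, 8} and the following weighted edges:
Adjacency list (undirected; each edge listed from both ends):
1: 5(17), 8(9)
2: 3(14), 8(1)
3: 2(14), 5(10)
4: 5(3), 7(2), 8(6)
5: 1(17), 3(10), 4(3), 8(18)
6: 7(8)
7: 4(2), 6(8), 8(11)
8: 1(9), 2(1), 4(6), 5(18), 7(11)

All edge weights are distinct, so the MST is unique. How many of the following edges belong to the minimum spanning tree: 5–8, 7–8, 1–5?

Kruskal's algorithm — process edges by increasing weight (ties by edge label):
2–8 (1): add — endpoints in different components.
4–7 (2): add — endpoints in different components.
4–5 (3): add — endpoints in different components.
4–8 (6): add — endpoints in different components.
6–7 (8): add — endpoints in different components.
1–8 (9): add — endpoints in different components.
3–5 (10): add — endpoints in different components.
MST edge set: {2–8, 4–7, 4–5, 4–8, 6–7, 1–8, 3–5}.
Of the listed edges, {} are in the MST → 0.

0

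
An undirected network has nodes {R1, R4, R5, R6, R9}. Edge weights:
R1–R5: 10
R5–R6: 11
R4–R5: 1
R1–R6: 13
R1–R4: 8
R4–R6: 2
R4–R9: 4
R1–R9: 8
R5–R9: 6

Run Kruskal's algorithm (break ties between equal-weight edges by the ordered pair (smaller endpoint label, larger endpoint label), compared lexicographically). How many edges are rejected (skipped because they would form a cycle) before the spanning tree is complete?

1

Kruskal: consider edges lightest-first.
R4–R5 (1): add — endpoints in different components.
R4–R6 (2): add — endpoints in different components.
R4–R9 (4): add — endpoints in different components.
R5–R9 (6): skip — R9 and R5 already connected.
R1–R4 (8): add — endpoints in different components.
Edges rejected before the tree was complete: 1.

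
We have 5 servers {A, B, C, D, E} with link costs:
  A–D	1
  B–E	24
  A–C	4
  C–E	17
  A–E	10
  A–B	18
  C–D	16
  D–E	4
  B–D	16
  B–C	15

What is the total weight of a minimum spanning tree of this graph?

24

Sort edges by weight, then run Kruskal:
A–D (1): add — endpoints in different components.
A–C (4): add — endpoints in different components.
D–E (4): add — endpoints in different components.
A–E (10): skip — A and E already connected.
B–C (15): add — endpoints in different components.
MST edges: A–D, A–C, D–E, B–C; total weight 1+4+4+15 = 24.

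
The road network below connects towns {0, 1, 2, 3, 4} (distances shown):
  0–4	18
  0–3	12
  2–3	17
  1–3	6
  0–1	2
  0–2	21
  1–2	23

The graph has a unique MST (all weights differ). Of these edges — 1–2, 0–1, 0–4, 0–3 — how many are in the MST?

Kruskal's algorithm — process edges by increasing weight (ties by edge label):
0–1 (2): add — endpoints in different components.
1–3 (6): add — endpoints in different components.
0–3 (12): skip — 0 and 3 already connected.
2–3 (17): add — endpoints in different components.
0–4 (18): add — endpoints in different components.
MST edge set: {0–1, 1–3, 2–3, 0–4}.
Of the listed edges, {0–1, 0–4} are in the MST → 2.

2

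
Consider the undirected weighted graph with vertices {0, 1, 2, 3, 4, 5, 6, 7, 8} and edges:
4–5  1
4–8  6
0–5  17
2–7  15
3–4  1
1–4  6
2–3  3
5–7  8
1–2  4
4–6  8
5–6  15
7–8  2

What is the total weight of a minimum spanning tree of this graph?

42

Kruskal's algorithm — process edges by increasing weight (ties by edge label):
3–4 (1): add — endpoints in different components.
4–5 (1): add — endpoints in different components.
7–8 (2): add — endpoints in different components.
2–3 (3): add — endpoints in different components.
1–2 (4): add — endpoints in different components.
1–4 (6): skip — 1 and 4 already connected.
4–8 (6): add — endpoints in different components.
4–6 (8): add — endpoints in different components.
5–7 (8): skip — 5 and 7 already connected.
2–7 (15): skip — 2 and 7 already connected.
5–6 (15): skip — 5 and 6 already connected.
0–5 (17): add — endpoints in different components.
MST edges: 3–4, 4–5, 7–8, 2–3, 1–2, 4–8, 4–6, 0–5; total weight 1+1+2+3+4+6+8+17 = 42.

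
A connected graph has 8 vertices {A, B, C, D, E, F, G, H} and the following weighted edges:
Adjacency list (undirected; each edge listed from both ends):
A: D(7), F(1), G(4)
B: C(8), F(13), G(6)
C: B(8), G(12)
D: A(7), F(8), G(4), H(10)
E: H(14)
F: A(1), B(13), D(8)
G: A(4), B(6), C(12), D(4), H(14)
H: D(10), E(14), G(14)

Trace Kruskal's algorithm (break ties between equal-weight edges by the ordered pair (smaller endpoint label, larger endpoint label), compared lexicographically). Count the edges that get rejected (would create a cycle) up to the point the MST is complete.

4

Sort edges by weight, then run Kruskal:
A–F (1): add — endpoints in different components.
A–G (4): add — endpoints in different components.
D–G (4): add — endpoints in different components.
B–G (6): add — endpoints in different components.
A–D (7): skip — A and D already connected.
B–C (8): add — endpoints in different components.
D–F (8): skip — D and F already connected.
D–H (10): add — endpoints in different components.
C–G (12): skip — C and G already connected.
B–F (13): skip — B and F already connected.
E–H (14): add — endpoints in different components.
Edges rejected before the tree was complete: 4.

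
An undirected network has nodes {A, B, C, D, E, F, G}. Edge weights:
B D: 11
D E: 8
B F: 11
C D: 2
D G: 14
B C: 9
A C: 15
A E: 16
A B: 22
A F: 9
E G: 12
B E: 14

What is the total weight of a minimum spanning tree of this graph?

51

Prim, starting at A.
Step 1: cheapest edge leaving the tree is A F (9); add F.
Step 2: cheapest edge leaving the tree is B F (11); add B.
Step 3: cheapest edge leaving the tree is B C (9); add C.
Step 4: cheapest edge leaving the tree is C D (2); add D.
Step 5: cheapest edge leaving the tree is D E (8); add E.
Step 6: cheapest edge leaving the tree is E G (12); add G.
MST edges: A F, B F, B C, C D, D E, E G; total weight 9+11+9+2+8+12 = 51.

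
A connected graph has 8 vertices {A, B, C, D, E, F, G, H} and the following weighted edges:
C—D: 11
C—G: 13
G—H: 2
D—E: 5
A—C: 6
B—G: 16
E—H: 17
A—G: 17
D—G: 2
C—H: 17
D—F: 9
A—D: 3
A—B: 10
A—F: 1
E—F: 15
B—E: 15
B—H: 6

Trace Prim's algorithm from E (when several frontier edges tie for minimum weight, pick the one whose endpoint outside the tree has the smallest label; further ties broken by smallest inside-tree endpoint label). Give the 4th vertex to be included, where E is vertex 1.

Grow the tree from E using Prim:
Step 1: cheapest edge leaving the tree is D—E (5); add D.
Step 2: cheapest edge leaving the tree is D—G (2); add G.
Step 3: cheapest edge leaving the tree is G—H (2); add H.
Step 4: cheapest edge leaving the tree is A—D (3); add A.
Step 5: cheapest edge leaving the tree is A—F (1); add F.
Step 6: cheapest edge leaving the tree is B—H (6); add B.
Step 7: cheapest edge leaving the tree is A—C (6); add C.
Vertex order: E, D, G, H, A, F, B, C. The 4th vertex is H.

H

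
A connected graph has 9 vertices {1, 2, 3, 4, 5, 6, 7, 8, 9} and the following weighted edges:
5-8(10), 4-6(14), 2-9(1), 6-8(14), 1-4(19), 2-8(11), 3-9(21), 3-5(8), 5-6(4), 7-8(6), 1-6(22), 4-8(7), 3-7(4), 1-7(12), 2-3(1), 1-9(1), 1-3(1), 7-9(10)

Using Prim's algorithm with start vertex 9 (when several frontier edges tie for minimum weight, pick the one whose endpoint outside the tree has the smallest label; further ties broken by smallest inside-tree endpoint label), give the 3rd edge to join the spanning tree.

Prim, starting at 9.
Step 1: cheapest edge leaving the tree is 1-9 (1); add 1.
Step 2: cheapest edge leaving the tree is 2-9 (1); add 2.
Step 3: cheapest edge leaving the tree is 1-3 (1); add 3.
Step 4: cheapest edge leaving the tree is 3-7 (4); add 7.
Step 5: cheapest edge leaving the tree is 7-8 (6); add 8.
Step 6: cheapest edge leaving the tree is 4-8 (7); add 4.
Step 7: cheapest edge leaving the tree is 3-5 (8); add 5.
Step 8: cheapest edge leaving the tree is 5-6 (4); add 6.
The 3rd edge added is 1-3.

1-3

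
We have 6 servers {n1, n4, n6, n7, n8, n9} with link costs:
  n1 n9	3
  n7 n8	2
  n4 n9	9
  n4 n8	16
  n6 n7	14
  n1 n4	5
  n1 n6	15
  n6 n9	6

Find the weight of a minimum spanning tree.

30

Prim's algorithm from n7:
Step 1: frontier [n7 n8 2, n6 n7 14] → take n7 n8 (2); add n8.
Step 2: frontier [n6 n7 14, n4 n8 16] → take n6 n7 (14); add n6.
Step 3: frontier [n6 n9 6, n1 n6 15, n4 n8 16] → take n6 n9 (6); add n9.
Step 4: frontier [n1 n6 15, n4 n8 16, n1 n9 3, n4 n9 9] → take n1 n9 (3); add n1.
Step 5: frontier [n1 n4 5, n4 n8 16, n4 n9 9] → take n1 n4 (5); add n4.
MST edges: n7 n8, n6 n7, n6 n9, n1 n9, n1 n4; total weight 2+14+6+3+5 = 30.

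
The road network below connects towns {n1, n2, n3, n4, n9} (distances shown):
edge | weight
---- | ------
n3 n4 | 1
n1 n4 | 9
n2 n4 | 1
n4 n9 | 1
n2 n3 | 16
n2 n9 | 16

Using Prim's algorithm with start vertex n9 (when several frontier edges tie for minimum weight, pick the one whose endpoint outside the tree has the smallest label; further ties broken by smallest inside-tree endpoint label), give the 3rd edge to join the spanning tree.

n3-n4

Prim's algorithm from n9:
Step 1: frontier [n4 n9 1, n2 n9 16] → take n4 n9 (1); add n4.
Step 2: frontier [n2 n4 1, n3 n4 1, n1 n4 9, n2 n9 16] → take n2 n4 (1); add n2.
Step 3: frontier [n2 n3 16, n3 n4 1, n1 n4 9] → take n3 n4 (1); add n3.
Step 4: frontier [n1 n4 9] → take n1 n4 (9); add n1.
The 3rd edge added is n3 n4.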